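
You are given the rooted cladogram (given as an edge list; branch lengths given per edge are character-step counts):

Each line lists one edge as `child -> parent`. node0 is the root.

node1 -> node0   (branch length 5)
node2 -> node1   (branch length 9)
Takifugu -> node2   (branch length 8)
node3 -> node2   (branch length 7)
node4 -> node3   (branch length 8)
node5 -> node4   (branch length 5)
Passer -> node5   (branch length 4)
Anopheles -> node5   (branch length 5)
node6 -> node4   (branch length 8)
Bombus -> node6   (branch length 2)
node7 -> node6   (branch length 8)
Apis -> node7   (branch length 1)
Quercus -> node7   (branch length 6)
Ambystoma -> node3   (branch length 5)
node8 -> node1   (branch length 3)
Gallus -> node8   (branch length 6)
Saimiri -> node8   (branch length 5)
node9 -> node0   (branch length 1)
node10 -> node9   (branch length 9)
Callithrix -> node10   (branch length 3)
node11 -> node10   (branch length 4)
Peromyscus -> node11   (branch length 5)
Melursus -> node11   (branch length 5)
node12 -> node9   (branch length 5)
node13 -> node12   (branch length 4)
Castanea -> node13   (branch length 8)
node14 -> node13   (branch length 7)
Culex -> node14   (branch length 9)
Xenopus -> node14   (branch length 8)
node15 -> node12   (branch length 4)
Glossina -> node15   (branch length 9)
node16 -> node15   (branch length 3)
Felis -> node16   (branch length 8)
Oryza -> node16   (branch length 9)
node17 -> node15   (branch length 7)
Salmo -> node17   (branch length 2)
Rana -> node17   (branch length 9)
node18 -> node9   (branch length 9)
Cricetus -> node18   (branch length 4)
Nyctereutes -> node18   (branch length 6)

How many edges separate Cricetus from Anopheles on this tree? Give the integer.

The MRCA of Cricetus and Anopheles is the root of the tree.
From Cricetus up to that node: 3 branches. From Anopheles up to the same node: 6 branches. Total: 3 + 6 = 9.

9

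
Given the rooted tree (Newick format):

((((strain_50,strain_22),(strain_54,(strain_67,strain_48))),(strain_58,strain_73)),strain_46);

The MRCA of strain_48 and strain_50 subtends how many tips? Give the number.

5

The MRCA of strain_48 and strain_50 is the node subtending ((strain_50,strain_22),(strain_54,(strain_67,strain_48))).
That clade contains 5 terminal taxa: strain_22, strain_48, strain_50, strain_54, strain_67.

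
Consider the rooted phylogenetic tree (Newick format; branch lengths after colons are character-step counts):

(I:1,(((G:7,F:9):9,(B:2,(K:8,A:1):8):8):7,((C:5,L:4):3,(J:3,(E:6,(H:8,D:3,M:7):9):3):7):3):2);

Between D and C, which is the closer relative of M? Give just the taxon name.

D

The MRCA of M and D subtends (H,D,M) (3 taxa).
The MRCA of M and C subtends ((C,L),(J,(E,(H,D,M)))) (7 taxa).
The first is nested inside the second, so M shares a more recent common ancestor with D.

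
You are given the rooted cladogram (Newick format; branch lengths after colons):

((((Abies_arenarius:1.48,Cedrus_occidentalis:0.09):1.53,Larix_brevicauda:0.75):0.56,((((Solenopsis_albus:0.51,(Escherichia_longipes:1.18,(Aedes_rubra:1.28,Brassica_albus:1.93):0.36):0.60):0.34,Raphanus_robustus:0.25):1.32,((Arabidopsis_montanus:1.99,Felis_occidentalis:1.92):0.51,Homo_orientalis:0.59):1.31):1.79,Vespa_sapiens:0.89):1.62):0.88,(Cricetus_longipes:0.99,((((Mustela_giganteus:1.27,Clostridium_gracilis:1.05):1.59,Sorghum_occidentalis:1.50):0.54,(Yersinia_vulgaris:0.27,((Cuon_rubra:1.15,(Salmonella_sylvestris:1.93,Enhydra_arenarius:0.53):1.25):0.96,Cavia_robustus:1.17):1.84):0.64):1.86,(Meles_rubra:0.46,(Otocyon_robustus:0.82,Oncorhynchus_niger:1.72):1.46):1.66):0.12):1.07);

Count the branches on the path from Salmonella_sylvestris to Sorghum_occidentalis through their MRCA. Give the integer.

7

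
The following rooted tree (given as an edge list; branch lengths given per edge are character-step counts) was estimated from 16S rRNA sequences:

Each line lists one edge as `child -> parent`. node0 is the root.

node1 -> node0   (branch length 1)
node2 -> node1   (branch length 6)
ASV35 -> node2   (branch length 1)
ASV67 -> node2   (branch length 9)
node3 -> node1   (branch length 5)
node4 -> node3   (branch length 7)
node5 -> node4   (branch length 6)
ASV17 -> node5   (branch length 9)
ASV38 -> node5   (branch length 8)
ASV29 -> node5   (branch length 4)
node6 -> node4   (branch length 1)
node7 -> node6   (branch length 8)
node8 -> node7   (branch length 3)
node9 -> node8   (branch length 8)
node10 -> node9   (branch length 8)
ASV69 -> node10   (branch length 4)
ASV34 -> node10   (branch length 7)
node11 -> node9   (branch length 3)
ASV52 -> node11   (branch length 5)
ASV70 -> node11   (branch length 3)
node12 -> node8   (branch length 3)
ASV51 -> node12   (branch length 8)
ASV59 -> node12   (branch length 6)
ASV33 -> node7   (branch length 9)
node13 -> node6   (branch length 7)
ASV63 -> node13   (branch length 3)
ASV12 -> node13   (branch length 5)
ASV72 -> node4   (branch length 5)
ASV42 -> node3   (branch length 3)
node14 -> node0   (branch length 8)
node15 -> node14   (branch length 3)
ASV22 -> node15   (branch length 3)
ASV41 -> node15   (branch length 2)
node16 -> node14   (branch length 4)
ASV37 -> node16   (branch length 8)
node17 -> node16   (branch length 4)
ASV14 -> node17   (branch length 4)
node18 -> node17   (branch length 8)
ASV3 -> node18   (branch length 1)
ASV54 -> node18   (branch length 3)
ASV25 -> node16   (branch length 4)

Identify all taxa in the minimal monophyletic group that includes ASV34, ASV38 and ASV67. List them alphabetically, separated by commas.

ASV12, ASV17, ASV29, ASV33, ASV34, ASV35, ASV38, ASV42, ASV51, ASV52, ASV59, ASV63, ASV67, ASV69, ASV70, ASV72

Tracing ASV34: it sits inside (ASV69,ASV34).
Tracing ASV38: it sits inside (ASV17,ASV38,ASV29).
Tracing ASV67: it sits inside (ASV35,ASV67).
The smallest clade enclosing all 3 is ((ASV35,ASV67),(((ASV17,ASV38,ASV29),(((((ASV69,ASV34),(ASV52,ASV70)),(ASV51,ASV59)),ASV33),(ASV63,ASV12)),ASV72),ASV42)); the answer is its 16 terminal taxa in alphabetical order.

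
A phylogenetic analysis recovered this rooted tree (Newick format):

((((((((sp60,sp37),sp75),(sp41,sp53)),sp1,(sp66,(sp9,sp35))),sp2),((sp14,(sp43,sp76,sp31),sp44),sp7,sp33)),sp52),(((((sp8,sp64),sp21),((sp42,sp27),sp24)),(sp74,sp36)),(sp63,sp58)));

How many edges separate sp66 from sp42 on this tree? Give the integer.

12

The MRCA of sp66 and sp42 is the root of the tree.
From sp66 up to that node: 6 branches. From sp42 up to the same node: 6 branches. Total: 6 + 6 = 12.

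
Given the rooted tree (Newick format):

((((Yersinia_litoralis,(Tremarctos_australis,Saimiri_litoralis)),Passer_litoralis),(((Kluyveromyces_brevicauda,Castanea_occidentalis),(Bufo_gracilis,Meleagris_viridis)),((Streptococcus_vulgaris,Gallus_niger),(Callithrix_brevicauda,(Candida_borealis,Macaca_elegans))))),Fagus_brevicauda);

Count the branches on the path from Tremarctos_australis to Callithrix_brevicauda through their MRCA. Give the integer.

8

The MRCA of Tremarctos_australis and Callithrix_brevicauda is the node subtending (((Yersinia_litoralis,(Tremarctos_australis,Saimiri_litoralis)),Passer_litoralis),(((Kluyveromyces_brevicauda,Castanea_occidentalis),(Bufo_gracilis,Meleagris_viridis)),((Streptococcus_vulgaris,Gallus_niger),(Callithrix_brevicauda,(Candida_borealis,Macaca_elegans))))).
From Tremarctos_australis up to that node: 4 branches. From Callithrix_brevicauda up to the same node: 4 branches. Total: 4 + 4 = 8.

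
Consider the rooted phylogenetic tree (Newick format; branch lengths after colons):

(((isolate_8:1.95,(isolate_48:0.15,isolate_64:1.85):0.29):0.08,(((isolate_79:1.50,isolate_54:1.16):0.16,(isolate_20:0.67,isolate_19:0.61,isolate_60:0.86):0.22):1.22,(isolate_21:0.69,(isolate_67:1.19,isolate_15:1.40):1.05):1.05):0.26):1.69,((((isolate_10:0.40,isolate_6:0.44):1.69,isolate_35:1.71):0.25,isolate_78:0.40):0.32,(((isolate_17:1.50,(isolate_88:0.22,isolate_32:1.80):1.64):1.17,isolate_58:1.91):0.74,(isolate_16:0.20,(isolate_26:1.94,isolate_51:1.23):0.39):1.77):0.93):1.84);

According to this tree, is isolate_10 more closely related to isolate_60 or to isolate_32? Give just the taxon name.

The MRCA of isolate_10 and isolate_32 subtends ((((isolate_10,isolate_6),isolate_35),isolate_78),(((isolate_17,(isolate_88,isolate_32)),isolate_58),(isolate_16,(isolate_26,isolate_51)))) (11 taxa).
The MRCA of isolate_10 and isolate_60 is the root, subtending the entire tree (22 taxa).
The first is nested inside the second, so isolate_10 shares a more recent common ancestor with isolate_32.

isolate_32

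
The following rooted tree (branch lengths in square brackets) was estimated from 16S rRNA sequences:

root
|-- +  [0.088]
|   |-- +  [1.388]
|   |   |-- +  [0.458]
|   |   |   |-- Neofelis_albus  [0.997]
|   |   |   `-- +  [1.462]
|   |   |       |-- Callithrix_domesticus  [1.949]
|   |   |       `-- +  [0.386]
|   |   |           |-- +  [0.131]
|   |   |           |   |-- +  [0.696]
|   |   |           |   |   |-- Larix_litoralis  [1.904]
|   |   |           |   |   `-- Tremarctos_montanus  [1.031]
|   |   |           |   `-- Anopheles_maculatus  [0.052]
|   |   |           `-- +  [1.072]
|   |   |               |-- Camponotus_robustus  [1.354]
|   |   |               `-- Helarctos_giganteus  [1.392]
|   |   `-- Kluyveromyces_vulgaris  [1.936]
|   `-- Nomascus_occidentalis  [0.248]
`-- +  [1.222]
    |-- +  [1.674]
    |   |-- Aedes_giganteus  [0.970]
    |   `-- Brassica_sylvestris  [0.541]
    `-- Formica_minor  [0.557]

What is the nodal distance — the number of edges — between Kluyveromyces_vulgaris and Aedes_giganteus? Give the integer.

6

The MRCA of Kluyveromyces_vulgaris and Aedes_giganteus is the root of the tree.
From Kluyveromyces_vulgaris up to that node: 3 branches. From Aedes_giganteus up to the same node: 3 branches. Total: 3 + 3 = 6.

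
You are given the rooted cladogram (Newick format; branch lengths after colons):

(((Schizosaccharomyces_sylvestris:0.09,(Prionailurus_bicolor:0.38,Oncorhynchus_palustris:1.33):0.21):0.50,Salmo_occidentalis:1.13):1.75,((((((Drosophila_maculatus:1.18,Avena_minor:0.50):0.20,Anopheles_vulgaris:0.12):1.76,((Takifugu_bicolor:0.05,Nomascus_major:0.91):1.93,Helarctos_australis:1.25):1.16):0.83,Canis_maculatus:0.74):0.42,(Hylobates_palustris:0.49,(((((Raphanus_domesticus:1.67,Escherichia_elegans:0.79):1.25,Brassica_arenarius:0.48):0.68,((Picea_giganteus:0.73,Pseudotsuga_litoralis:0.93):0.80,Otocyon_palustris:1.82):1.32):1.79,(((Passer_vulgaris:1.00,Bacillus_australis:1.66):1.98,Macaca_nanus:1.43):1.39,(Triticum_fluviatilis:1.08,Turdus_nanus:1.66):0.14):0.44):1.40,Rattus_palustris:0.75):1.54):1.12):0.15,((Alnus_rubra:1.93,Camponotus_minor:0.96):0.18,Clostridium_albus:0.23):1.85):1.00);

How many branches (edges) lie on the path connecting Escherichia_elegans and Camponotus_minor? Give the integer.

The MRCA of Escherichia_elegans and Camponotus_minor is the node subtending ((((((Drosophila_maculatus,Avena_minor),Anopheles_vulgaris),((Takifugu_bicolor,Nomascus_major),Helarctos_australis)),Canis_maculatus),(Hylobates_palustris,(((((Raphanus_domesticus,Escherichia_elegans),Brassica_arenarius),((Picea_giganteus,Pseudotsuga_litoralis),Otocyon_palustris)),(((Passer_vulgaris,Bacillus_australis),Macaca_nanus),(Triticum_fluviatilis,Turdus_nanus))),Rattus_palustris))),((Alnus_rubra,Camponotus_minor),Clostridium_albus)).
From Escherichia_elegans up to that node: 8 branches. From Camponotus_minor up to the same node: 3 branches. Total: 8 + 3 = 11.

11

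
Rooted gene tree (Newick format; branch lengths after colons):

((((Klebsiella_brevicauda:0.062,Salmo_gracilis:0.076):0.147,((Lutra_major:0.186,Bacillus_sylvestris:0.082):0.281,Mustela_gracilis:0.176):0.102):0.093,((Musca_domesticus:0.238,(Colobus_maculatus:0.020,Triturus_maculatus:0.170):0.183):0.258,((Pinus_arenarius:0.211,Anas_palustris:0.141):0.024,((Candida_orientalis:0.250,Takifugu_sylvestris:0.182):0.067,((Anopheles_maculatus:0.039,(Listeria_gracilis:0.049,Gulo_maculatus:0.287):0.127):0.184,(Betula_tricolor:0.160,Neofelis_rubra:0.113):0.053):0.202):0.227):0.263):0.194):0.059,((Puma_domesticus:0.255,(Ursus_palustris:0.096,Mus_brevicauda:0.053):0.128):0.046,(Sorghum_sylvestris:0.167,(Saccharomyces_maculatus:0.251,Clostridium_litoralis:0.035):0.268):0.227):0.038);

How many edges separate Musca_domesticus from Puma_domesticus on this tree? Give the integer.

The MRCA of Musca_domesticus and Puma_domesticus is the root of the tree.
From Musca_domesticus up to that node: 4 branches. From Puma_domesticus up to the same node: 3 branches. Total: 4 + 3 = 7.

7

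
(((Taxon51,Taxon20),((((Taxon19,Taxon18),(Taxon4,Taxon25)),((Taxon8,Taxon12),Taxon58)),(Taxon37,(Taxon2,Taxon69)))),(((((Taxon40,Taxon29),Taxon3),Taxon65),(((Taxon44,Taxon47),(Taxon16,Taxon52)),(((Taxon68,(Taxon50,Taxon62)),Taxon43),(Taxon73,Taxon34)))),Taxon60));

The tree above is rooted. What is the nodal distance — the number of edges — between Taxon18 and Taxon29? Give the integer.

12

The MRCA of Taxon18 and Taxon29 is the root of the tree.
From Taxon18 up to that node: 6 branches. From Taxon29 up to the same node: 6 branches. Total: 6 + 6 = 12.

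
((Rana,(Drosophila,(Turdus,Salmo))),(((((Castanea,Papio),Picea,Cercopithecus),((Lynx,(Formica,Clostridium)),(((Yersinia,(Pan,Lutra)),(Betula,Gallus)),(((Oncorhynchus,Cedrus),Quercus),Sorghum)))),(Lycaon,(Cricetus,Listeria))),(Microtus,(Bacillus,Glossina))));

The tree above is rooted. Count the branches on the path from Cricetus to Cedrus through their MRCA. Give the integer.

The MRCA of Cricetus and Cedrus is the node subtending ((((Castanea,Papio),Picea,Cercopithecus),((Lynx,(Formica,Clostridium)),(((Yersinia,(Pan,Lutra)),(Betula,Gallus)),(((Oncorhynchus,Cedrus),Quercus),Sorghum)))),(Lycaon,(Cricetus,Listeria))).
From Cricetus up to that node: 3 branches. From Cedrus up to the same node: 7 branches. Total: 3 + 7 = 10.

10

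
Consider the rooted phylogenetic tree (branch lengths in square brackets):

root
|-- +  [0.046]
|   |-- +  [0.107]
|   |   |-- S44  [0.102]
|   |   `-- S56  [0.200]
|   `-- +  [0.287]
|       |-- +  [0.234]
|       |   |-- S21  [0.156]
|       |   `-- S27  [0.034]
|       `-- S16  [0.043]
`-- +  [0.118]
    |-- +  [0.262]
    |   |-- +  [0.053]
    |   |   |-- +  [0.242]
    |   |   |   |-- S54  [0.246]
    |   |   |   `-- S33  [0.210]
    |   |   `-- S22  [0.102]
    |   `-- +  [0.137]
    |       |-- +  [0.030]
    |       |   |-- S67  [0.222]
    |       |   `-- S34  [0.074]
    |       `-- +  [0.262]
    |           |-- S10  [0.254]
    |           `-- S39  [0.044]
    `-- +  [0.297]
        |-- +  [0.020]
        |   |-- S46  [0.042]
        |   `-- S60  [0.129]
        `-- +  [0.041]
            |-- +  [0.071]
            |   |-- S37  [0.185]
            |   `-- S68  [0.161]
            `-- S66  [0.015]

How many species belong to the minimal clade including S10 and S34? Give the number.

The MRCA of S10 and S34 is the node subtending ((S67,S34),(S10,S39)).
That clade contains 4 terminal taxa: S10, S34, S39, S67.

4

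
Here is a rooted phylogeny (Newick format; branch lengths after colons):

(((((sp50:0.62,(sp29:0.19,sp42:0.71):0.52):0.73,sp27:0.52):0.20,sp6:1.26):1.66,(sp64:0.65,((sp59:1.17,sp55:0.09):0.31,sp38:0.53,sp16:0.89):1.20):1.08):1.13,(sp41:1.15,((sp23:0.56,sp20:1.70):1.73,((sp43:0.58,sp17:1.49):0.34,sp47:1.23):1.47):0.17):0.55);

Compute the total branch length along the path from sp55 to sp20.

7.96

The path runs sp55 → … → MRCA → … → sp20; the MRCA is the root of the tree.
Branch lengths along that path: 0.09 + 0.31 + 1.20 + 1.08 + 1.13 + 0.55 + 0.17 + 1.73 + 1.70 = 7.96.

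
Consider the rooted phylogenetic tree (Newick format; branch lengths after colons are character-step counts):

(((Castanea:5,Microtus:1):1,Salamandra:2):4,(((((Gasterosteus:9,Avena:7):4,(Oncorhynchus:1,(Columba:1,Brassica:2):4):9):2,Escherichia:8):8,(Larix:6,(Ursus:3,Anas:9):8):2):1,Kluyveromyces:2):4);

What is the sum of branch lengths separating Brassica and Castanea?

The path runs Brassica → … → MRCA → … → Castanea; the MRCA is the root of the tree.
Branch lengths along that path: 2 + 4 + 9 + 2 + 8 + 1 + 4 + 4 + 1 + 5 = 40.

40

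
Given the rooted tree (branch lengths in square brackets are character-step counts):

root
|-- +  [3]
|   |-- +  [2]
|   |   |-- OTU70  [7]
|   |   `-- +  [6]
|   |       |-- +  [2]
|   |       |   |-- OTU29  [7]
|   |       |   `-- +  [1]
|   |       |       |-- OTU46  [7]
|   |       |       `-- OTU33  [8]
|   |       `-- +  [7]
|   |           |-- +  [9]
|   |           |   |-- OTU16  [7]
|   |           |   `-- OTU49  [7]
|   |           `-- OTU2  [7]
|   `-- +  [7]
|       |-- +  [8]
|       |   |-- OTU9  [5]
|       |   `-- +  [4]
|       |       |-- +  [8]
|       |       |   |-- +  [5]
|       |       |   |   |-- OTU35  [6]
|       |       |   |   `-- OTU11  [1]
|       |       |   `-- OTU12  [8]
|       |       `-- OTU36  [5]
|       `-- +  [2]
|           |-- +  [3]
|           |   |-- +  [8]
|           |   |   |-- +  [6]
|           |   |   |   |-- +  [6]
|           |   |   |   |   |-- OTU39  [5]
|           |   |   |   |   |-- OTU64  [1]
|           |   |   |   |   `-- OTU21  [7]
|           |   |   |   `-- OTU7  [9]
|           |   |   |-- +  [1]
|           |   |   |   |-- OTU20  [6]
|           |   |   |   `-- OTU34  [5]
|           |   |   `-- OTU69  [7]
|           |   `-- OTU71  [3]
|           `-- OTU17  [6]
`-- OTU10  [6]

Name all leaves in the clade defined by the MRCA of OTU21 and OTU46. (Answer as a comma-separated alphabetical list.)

OTU11, OTU12, OTU16, OTU17, OTU2, OTU20, OTU21, OTU29, OTU33, OTU34, OTU35, OTU36, OTU39, OTU46, OTU49, OTU64, OTU69, OTU7, OTU70, OTU71, OTU9

Tracing OTU21: it sits inside (OTU39,OTU64,OTU21).
Tracing OTU46: it sits inside (OTU46,OTU33).
The smallest clade enclosing both is ((OTU70,((OTU29,(OTU46,OTU33)),((OTU16,OTU49),OTU2))),((OTU9,(((OTU35,OTU11),OTU12),OTU36)),(((((OTU39,OTU64,OTU21),OTU7),(OTU20,OTU34),OTU69),OTU71),OTU17))); the answer is its 21 terminal taxa in alphabetical order.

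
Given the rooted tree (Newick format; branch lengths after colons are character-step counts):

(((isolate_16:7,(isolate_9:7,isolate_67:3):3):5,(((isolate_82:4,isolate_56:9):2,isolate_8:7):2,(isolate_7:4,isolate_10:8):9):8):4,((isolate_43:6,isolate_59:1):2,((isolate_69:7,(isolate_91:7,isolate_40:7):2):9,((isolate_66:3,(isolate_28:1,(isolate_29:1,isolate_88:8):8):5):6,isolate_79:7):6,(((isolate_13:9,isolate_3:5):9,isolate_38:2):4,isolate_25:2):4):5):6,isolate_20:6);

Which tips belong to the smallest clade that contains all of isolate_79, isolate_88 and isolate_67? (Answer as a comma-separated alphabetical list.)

Tracing isolate_79: it sits inside ((isolate_66,(isolate_28,(isolate_29,isolate_88))),isolate_79).
Tracing isolate_88: it sits inside (isolate_29,isolate_88).
Tracing isolate_67: it sits inside (isolate_9,isolate_67).
The smallest clade enclosing all 3 is the whole tree (their MRCA is the root), so the answer is all 23 tips in alphabetical order.

isolate_10, isolate_13, isolate_16, isolate_20, isolate_25, isolate_28, isolate_29, isolate_3, isolate_38, isolate_40, isolate_43, isolate_56, isolate_59, isolate_66, isolate_67, isolate_69, isolate_7, isolate_79, isolate_8, isolate_82, isolate_88, isolate_9, isolate_91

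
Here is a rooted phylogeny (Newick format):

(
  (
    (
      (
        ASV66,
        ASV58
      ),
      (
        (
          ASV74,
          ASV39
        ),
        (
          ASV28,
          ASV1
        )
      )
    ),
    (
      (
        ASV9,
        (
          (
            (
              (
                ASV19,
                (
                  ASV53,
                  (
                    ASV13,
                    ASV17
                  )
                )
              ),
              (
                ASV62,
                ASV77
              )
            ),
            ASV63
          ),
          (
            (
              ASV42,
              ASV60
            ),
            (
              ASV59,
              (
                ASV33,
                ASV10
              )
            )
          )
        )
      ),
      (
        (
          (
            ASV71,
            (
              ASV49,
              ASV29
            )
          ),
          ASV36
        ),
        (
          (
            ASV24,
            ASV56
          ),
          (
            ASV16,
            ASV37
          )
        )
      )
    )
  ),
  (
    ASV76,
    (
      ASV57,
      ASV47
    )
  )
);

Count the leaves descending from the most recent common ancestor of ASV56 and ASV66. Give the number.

27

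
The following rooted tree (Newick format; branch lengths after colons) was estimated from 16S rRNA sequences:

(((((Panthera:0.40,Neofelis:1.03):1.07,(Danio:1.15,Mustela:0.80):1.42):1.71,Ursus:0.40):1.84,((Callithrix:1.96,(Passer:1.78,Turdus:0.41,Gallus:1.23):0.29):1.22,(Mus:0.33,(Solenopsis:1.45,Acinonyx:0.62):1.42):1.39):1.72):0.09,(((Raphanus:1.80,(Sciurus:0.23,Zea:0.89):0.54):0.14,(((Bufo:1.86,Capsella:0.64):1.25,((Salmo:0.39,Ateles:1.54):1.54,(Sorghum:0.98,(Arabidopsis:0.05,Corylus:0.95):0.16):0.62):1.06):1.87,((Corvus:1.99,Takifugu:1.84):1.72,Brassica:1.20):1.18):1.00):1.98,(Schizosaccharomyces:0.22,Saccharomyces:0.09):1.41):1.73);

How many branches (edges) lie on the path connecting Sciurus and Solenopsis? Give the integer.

10

The MRCA of Sciurus and Solenopsis is the root of the tree.
From Sciurus up to that node: 5 branches. From Solenopsis up to the same node: 5 branches. Total: 5 + 5 = 10.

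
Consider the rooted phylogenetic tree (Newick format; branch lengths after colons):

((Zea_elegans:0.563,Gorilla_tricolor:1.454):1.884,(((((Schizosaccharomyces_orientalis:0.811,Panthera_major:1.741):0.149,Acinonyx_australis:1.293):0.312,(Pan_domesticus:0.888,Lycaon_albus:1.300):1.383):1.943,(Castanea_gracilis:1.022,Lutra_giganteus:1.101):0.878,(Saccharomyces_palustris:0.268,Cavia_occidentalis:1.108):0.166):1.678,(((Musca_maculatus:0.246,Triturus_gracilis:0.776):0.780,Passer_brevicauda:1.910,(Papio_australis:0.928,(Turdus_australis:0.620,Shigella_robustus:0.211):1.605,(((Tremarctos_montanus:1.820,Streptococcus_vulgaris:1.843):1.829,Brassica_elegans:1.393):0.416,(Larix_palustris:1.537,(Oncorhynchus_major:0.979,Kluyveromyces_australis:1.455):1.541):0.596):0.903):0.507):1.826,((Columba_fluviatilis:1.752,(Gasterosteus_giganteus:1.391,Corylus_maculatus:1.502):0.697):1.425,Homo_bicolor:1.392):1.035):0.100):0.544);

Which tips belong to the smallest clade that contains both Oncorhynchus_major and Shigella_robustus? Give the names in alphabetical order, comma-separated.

Brassica_elegans, Kluyveromyces_australis, Larix_palustris, Oncorhynchus_major, Papio_australis, Shigella_robustus, Streptococcus_vulgaris, Tremarctos_montanus, Turdus_australis

Tracing Oncorhynchus_major: it sits inside (Oncorhynchus_major,Kluyveromyces_australis).
Tracing Shigella_robustus: it sits inside (Turdus_australis,Shigella_robustus).
The smallest clade enclosing both is (Papio_australis,(Turdus_australis,Shigella_robustus),(((Tremarctos_montanus,Streptococcus_vulgaris),Brassica_elegans),(Larix_palustris,(Oncorhynchus_major,Kluyveromyces_australis)))); the answer is its 9 terminal taxa in alphabetical order.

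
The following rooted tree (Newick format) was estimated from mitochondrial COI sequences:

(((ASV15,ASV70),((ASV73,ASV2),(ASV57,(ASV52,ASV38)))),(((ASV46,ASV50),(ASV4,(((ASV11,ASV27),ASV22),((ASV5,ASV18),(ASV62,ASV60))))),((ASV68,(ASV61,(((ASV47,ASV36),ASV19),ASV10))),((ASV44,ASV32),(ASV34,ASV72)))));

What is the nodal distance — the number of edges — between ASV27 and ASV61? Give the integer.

The MRCA of ASV27 and ASV61 is the node subtending (((ASV46,ASV50),(ASV4,(((ASV11,ASV27),ASV22),((ASV5,ASV18),(ASV62,ASV60))))),((ASV68,(ASV61,(((ASV47,ASV36),ASV19),ASV10))),((ASV44,ASV32),(ASV34,ASV72)))).
From ASV27 up to that node: 6 branches. From ASV61 up to the same node: 4 branches. Total: 6 + 4 = 10.

10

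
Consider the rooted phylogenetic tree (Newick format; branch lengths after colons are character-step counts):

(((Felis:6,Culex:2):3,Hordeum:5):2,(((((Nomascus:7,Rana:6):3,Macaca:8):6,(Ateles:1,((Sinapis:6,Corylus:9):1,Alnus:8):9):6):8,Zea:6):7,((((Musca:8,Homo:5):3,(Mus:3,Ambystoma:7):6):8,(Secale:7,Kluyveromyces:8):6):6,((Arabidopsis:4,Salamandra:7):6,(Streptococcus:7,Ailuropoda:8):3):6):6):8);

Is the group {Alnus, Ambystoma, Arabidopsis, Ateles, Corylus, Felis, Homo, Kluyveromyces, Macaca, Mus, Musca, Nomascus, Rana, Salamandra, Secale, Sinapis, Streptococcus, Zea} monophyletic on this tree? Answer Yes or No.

No

The MRCA of the listed taxa is the root, so the smallest clade containing them is the whole tree.
That clade also contains Ailuropoda, Culex, Hordeum, which are not in the proposed group, so the group is not monophyletic.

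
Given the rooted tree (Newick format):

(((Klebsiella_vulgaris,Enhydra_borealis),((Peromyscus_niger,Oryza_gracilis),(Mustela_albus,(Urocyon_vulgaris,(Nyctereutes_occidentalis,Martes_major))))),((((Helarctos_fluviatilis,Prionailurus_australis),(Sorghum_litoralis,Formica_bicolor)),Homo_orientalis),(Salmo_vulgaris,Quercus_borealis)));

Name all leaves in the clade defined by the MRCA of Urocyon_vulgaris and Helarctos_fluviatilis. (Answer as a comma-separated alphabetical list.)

Tracing Urocyon_vulgaris: it sits inside (Urocyon_vulgaris,(Nyctereutes_occidentalis,Martes_major)).
Tracing Helarctos_fluviatilis: it sits inside (Helarctos_fluviatilis,Prionailurus_australis).
The smallest clade enclosing both is the whole tree (their MRCA is the root), so the answer is all 15 tips in alphabetical order.

Enhydra_borealis, Formica_bicolor, Helarctos_fluviatilis, Homo_orientalis, Klebsiella_vulgaris, Martes_major, Mustela_albus, Nyctereutes_occidentalis, Oryza_gracilis, Peromyscus_niger, Prionailurus_australis, Quercus_borealis, Salmo_vulgaris, Sorghum_litoralis, Urocyon_vulgaris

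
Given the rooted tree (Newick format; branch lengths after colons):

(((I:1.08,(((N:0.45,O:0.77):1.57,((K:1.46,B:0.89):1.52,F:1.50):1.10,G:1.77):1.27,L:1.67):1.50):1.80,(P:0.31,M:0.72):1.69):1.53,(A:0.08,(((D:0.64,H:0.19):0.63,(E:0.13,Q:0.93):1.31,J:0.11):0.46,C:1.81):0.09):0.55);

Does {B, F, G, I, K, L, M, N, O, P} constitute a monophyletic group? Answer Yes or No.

Yes

The most recent common ancestor of these taxa subtends ((I,(((N,O),((K,B),F),G),L)),(P,M)).
That clade has exactly 10 tips — every listed taxon and nothing else — so the group is monophyletic.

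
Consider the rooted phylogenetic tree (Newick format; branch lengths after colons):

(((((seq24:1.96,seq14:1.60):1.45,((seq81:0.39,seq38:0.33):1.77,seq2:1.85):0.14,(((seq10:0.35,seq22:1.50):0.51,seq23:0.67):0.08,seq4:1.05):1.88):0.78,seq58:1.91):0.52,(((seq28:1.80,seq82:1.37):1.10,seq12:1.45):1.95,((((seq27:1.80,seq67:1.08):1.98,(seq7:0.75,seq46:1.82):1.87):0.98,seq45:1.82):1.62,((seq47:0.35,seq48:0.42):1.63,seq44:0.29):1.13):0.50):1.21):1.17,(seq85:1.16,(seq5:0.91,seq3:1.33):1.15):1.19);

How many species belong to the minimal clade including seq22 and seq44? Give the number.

21

The MRCA of seq22 and seq44 is the node subtending ((((seq24,seq14),((seq81,seq38),seq2),(((seq10,seq22),seq23),seq4)),seq58),(((seq28,seq82),seq12),((((seq27,seq67),(seq7,seq46)),seq45),((seq47,seq48),seq44)))).
That clade contains 21 terminal taxa: seq10, seq12, seq14, seq2, seq22, seq23, seq24, seq27, seq28, seq38, seq4, seq44, seq45, seq46, seq47, seq48, seq58, seq67, seq7, seq81, seq82.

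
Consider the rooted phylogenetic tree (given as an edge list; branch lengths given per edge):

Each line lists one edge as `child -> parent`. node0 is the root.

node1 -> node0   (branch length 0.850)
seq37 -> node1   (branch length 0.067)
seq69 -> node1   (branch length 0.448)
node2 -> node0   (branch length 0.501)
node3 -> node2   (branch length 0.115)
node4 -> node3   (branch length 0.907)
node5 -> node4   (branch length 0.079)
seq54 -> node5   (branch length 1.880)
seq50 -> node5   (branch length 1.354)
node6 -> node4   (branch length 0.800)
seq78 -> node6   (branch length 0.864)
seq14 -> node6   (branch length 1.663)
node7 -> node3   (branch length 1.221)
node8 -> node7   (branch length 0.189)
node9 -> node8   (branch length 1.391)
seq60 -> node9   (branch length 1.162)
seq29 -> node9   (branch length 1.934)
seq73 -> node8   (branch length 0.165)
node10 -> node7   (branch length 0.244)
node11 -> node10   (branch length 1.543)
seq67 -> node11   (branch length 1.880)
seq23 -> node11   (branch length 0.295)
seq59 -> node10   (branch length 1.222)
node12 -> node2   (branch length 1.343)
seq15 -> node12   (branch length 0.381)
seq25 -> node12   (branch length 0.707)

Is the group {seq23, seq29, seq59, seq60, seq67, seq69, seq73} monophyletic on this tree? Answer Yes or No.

No

The MRCA of the listed taxa is the root, so the smallest clade containing them is the whole tree.
That clade also contains seq14, seq15, seq25, seq37, seq50, seq54, seq78, which are not in the proposed group, so the group is not monophyletic.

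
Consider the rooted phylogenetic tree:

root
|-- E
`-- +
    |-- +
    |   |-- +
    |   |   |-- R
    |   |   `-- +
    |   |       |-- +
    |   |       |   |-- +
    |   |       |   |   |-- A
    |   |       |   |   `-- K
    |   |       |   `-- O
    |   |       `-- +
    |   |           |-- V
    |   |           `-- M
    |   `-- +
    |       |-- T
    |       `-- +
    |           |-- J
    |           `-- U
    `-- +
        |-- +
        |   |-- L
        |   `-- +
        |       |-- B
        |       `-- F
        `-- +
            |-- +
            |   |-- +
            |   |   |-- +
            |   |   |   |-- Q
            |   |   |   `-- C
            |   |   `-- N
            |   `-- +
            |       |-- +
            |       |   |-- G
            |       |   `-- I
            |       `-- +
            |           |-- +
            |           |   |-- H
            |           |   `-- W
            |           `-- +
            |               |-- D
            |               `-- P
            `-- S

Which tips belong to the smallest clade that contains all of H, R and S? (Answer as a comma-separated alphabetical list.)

A, B, C, D, F, G, H, I, J, K, L, M, N, O, P, Q, R, S, T, U, V, W

Tracing H: it sits inside (H,W).
Tracing R: it sits inside (R,(((A,K),O),(V,M))).
Tracing S: it sits inside ((((Q,C),N),((G,I),((H,W),(D,P)))),S).
The smallest clade enclosing all 3 is (((R,(((A,K),O),(V,M))),(T,(J,U))),((L,(B,F)),((((Q,C),N),((G,I),((H,W),(D,P)))),S))); the answer is its 22 terminal taxa in alphabetical order.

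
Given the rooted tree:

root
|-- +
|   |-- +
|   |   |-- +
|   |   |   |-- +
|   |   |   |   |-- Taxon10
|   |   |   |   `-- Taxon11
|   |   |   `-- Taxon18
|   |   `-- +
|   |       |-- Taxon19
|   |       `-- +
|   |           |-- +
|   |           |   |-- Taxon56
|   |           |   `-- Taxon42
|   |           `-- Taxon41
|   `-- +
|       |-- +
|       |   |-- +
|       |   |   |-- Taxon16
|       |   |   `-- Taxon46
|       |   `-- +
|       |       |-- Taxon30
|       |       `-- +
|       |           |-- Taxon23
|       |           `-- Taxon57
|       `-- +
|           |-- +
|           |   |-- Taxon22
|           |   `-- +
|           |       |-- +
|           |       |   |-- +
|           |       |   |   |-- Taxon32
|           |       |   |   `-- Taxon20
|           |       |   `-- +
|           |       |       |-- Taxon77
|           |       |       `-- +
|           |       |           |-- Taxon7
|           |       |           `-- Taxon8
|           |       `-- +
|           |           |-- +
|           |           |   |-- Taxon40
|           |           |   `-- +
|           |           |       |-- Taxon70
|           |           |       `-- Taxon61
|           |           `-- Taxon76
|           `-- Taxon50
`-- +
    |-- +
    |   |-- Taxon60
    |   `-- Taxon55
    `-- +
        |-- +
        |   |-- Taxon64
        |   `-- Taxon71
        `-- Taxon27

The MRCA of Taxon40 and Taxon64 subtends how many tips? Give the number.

28

The MRCA of Taxon40 and Taxon64 is the root, so the clade is the entire tree.
That clade contains 28 terminal taxa: Taxon10, Taxon11, Taxon16, Taxon18, Taxon19, Taxon20, Taxon22, Taxon23, Taxon27, Taxon30, Taxon32, Taxon40, Taxon41, Taxon42, Taxon46, Taxon50, Taxon55, Taxon56, Taxon57, Taxon60, Taxon61, Taxon64, Taxon7, Taxon70, Taxon71, Taxon76, Taxon77, Taxon8.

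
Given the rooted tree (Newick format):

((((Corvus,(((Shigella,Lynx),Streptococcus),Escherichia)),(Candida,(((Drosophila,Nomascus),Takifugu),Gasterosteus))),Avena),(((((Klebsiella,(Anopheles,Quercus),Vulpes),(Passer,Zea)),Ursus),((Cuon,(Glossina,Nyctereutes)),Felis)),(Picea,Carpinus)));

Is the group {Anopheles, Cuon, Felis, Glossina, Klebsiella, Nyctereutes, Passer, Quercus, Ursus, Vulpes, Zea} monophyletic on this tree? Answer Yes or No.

Yes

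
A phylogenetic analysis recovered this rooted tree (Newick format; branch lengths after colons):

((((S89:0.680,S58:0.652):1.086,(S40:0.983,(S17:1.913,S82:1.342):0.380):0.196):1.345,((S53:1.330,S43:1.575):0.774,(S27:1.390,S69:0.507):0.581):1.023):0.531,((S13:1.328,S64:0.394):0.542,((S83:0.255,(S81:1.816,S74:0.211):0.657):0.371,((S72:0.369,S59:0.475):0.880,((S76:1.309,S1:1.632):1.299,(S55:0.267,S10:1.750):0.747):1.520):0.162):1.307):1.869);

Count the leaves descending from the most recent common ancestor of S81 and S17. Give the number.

The MRCA of S81 and S17 is the root, so the clade is the entire tree.
That clade contains 20 terminal taxa: S1, S10, S13, S17, S27, S40, S43, S53, S55, S58, S59, S64, S69, S72, S74, S76, S81, S82, S83, S89.

20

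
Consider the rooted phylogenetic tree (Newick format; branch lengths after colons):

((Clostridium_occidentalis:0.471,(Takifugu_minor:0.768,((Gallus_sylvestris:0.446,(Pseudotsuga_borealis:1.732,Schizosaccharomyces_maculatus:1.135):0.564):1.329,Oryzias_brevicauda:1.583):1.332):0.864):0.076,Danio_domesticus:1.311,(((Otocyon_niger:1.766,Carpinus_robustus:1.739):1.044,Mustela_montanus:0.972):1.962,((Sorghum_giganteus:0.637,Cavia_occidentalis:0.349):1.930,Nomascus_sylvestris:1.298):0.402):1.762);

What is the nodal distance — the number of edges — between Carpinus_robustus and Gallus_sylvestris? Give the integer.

9

The MRCA of Carpinus_robustus and Gallus_sylvestris is the root of the tree.
From Carpinus_robustus up to that node: 4 branches. From Gallus_sylvestris up to the same node: 5 branches. Total: 4 + 5 = 9.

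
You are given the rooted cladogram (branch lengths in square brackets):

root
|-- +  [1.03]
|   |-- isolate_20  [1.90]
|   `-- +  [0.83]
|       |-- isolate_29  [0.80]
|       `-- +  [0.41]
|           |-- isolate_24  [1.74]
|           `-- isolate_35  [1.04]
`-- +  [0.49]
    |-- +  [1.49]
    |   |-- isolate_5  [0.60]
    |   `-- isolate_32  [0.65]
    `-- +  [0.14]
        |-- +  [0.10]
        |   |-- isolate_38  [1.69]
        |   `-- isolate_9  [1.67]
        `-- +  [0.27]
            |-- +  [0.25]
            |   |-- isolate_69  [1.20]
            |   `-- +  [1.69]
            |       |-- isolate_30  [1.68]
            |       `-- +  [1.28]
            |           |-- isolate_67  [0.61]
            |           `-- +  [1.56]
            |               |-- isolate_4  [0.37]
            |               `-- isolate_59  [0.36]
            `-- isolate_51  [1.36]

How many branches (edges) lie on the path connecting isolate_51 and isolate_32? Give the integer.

5

The MRCA of isolate_51 and isolate_32 is the node subtending ((isolate_5,isolate_32),((isolate_38,isolate_9),((isolate_69,(isolate_30,(isolate_67,(isolate_4,isolate_59)))),isolate_51))).
From isolate_51 up to that node: 3 branches. From isolate_32 up to the same node: 2 branches. Total: 3 + 2 = 5.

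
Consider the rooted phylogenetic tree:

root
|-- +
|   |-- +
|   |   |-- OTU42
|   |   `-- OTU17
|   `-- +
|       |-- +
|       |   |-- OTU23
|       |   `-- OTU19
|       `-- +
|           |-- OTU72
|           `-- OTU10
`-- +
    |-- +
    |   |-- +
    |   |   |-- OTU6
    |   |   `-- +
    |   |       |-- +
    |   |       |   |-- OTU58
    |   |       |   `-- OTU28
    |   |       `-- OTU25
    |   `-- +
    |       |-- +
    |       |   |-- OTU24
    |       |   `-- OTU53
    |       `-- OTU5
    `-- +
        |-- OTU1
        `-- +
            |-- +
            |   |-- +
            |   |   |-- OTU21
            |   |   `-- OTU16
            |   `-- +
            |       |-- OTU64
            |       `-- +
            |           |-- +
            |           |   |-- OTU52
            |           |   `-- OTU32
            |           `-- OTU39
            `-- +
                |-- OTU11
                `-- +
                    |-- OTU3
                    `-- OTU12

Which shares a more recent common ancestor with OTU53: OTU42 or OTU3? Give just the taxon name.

OTU3

The MRCA of OTU53 and OTU3 subtends (((OTU6,((OTU58,OTU28),OTU25)),((OTU24,OTU53),OTU5)),(OTU1,(((OTU21,OTU16),(OTU64,((OTU52,OTU32),OTU39))),(OTU11,(OTU3,OTU12))))) (17 taxa).
The MRCA of OTU53 and OTU42 is the root, subtending the entire tree (23 taxa).
The first is nested inside the second, so OTU53 shares a more recent common ancestor with OTU3.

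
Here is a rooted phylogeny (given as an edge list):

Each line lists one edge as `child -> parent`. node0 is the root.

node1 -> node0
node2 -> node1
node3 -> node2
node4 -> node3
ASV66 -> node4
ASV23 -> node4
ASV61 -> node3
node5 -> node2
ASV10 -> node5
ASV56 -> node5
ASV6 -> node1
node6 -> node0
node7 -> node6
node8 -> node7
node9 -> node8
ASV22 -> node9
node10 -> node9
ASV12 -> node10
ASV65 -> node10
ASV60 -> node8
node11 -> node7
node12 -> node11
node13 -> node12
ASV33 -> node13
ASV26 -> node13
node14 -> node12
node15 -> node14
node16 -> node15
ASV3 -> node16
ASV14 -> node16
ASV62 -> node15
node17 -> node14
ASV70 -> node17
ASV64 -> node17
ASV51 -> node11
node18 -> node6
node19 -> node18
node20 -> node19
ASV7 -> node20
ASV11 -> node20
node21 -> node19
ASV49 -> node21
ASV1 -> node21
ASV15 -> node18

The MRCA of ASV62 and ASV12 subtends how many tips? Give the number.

12

The MRCA of ASV62 and ASV12 is the node subtending (((ASV22,(ASV12,ASV65)),ASV60),(((ASV33,ASV26),(((ASV3,ASV14),ASV62),(ASV70,ASV64))),ASV51)).
That clade contains 12 terminal taxa: ASV12, ASV14, ASV22, ASV26, ASV3, ASV33, ASV51, ASV60, ASV62, ASV64, ASV65, ASV70.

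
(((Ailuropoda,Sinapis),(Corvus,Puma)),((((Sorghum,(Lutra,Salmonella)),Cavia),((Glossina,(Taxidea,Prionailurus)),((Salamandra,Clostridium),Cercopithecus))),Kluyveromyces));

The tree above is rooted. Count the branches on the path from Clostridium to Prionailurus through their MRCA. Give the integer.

6

The MRCA of Clostridium and Prionailurus is the node subtending ((Glossina,(Taxidea,Prionailurus)),((Salamandra,Clostridium),Cercopithecus)).
From Clostridium up to that node: 3 branches. From Prionailurus up to the same node: 3 branches. Total: 3 + 3 = 6.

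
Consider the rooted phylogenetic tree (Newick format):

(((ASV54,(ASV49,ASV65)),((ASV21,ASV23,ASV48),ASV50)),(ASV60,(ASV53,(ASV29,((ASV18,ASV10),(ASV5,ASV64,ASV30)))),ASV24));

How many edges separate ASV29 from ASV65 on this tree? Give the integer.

The MRCA of ASV29 and ASV65 is the root of the tree.
From ASV29 up to that node: 4 branches. From ASV65 up to the same node: 4 branches. Total: 4 + 4 = 8.

8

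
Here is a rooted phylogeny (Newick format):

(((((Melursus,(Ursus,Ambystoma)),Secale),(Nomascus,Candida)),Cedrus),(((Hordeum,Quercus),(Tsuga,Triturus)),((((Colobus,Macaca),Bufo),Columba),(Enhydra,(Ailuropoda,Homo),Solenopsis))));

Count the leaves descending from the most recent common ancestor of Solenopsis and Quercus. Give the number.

The MRCA of Solenopsis and Quercus is the node subtending (((Hordeum,Quercus),(Tsuga,Triturus)),((((Colobus,Macaca),Bufo),Columba),(Enhydra,(Ailuropoda,Homo),Solenopsis))).
That clade contains 12 terminal taxa: Ailuropoda, Bufo, Colobus, Columba, Enhydra, Homo, Hordeum, Macaca, Quercus, Solenopsis, Triturus, Tsuga.

12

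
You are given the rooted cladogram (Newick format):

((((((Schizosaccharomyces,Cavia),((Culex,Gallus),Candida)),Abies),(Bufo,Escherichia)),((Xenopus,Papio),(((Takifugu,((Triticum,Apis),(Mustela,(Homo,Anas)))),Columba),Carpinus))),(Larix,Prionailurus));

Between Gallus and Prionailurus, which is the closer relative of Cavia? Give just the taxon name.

The MRCA of Cavia and Gallus subtends ((Schizosaccharomyces,Cavia),((Culex,Gallus),Candida)) (5 taxa).
The MRCA of Cavia and Prionailurus is the root, subtending the entire tree (20 taxa).
The first is nested inside the second, so Cavia shares a more recent common ancestor with Gallus.

Gallus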